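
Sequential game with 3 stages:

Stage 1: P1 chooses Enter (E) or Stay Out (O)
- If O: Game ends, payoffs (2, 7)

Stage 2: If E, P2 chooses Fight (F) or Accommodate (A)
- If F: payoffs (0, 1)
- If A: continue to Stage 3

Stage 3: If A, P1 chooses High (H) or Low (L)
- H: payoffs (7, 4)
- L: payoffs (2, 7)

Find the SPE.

SPE: (E, A, H); Outcome (7, 4)

Work:
Stage 3: P1 chooses H (7 vs 2)
Stage 2: P2: F->1, A->4 (anticipating H). Choose A
Stage 1: P1: O->2, E->7 (anticipating A, H). Choose E
SPE path: E -> A -> H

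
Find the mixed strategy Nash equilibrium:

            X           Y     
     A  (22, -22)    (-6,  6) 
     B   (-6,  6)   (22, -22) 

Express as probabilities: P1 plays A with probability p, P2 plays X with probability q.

p = 0.5, q = 0.5

Work:
Find probabilities that make opponent indifferent:
P2 chooses q to make P1 indifferent between A and B
P1 chooses p to make P2 indifferent between X and Y
Mixed NE: P1 plays (A: 0.5, B: 0.5), P2 plays (X: 0.5, Y: 0.5)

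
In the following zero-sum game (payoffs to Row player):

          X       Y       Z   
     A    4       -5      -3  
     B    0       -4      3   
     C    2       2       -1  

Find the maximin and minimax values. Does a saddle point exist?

Maximin = -1, Minimax = 2, Saddle: False

Work:
Row minimums: [-5, -4, -1] → maximin = -1
Column maximums: [4, 2, 3] → minimax = 2
No saddle point (maximin ≠ minimax). Mixed strategy needed.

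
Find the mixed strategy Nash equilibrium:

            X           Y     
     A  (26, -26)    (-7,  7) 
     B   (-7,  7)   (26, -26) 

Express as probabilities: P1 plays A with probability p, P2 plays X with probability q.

p = 0.5, q = 0.5

Work:
Find probabilities that make opponent indifferent:
P2 chooses q to make P1 indifferent between A and B
P1 chooses p to make P2 indifferent between X and Y
Mixed NE: P1 plays (A: 0.5, B: 0.5), P2 plays (X: 0.5, Y: 0.5)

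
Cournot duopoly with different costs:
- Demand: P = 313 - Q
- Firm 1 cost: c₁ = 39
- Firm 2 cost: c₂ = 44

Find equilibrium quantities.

q₁* = 93.0, q₂* = 88.0

Work:
Reaction: q₁ = (313 - 39 - q₂)/2
Reaction: q₂ = (313 - 44 - q₁)/2
Solve simultaneously:
q₁* = (313 - 2×39 + 44)/3 = 93.0
q₂* = (313 - 2×44 + 39)/3 = 88.0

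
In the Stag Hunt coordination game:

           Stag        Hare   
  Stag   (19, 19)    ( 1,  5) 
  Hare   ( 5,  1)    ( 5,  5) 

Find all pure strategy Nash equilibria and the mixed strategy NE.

Pure NE: (Stag, Stag) and (Hare, Hare); Mixed NE: p = 0.2222, q = 0.2222

Work:
Check pure NE:
(Stag, Stag): (19, 19) - no unilateral deviation beneficial
(Hare, Hare): (5, 5) - no unilateral deviation beneficial
Mixed NE: P1 plays Stag with p = 0.2222, P2 plays Stag with q = 0.2222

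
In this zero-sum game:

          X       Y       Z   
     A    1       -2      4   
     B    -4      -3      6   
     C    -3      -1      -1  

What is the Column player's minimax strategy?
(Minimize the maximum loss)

Column should play Y, value = -1

Work:
Column player minimizes Row's maximum payoff:
Column X: max payoff to Row = 1
Column Y: max payoff to Row = -1
Column Z: max payoff to Row = 6
Minimum is -1, achieved by column Y.
Minimax strategy: Y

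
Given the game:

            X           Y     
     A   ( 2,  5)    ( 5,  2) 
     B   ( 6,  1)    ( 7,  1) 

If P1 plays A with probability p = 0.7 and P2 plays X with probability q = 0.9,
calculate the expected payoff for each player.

E[P1] = 3.44, E[P2] = 3.59

Work:
E[P1] = p·q·π₁(A,X) + p·(1-q)·π₁(A,Y) + (1-p)·q·π₁(B,X) + (1-p)·(1-q)·π₁(B,Y)
= 0.7·0.9·2 + 0.7·0.1·5 + 0.3·0.9·6 + 0.3·0.1·7
= 3.44

E[P2] = 3.59 (similar calculation)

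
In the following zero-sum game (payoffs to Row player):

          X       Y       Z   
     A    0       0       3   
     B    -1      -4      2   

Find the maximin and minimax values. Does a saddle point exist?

Maximin = 0, Minimax = 0, Saddle: True

Work:
Row minimums: [0, -4] → maximin = 0
Column maximums: [0, 0, 3] → minimax = 0
Saddle point exists! Game value = 0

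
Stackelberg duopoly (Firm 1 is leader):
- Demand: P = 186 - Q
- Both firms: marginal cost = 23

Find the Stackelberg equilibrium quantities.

q₁* (leader) = 81.5, q₂* (follower) = 40.75

Work:
Follower's reaction: q₂ = (a - c - q₁)/2
Leader substitutes: π₁ = q₁·(a - q₁ - (a-c-q₁)/2 - c)
FOC: q₁* = (186 - 23)/2 = 81.50
Then: q₂* = (186 - 23 - 81.5)/2 = 40.75
Leader has first-mover advantage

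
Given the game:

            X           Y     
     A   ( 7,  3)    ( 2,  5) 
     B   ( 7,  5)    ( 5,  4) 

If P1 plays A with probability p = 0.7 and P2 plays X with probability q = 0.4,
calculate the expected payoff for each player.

E[P1] = 4.54, E[P2] = 4.26

Work:
E[P1] = p·q·π₁(A,X) + p·(1-q)·π₁(A,Y) + (1-p)·q·π₁(B,X) + (1-p)·(1-q)·π₁(B,Y)
= 0.7·0.4·7 + 0.7·0.6·2 + 0.3·0.4·7 + 0.3·0.6·5
= 4.54

E[P2] = 4.26 (similar calculation)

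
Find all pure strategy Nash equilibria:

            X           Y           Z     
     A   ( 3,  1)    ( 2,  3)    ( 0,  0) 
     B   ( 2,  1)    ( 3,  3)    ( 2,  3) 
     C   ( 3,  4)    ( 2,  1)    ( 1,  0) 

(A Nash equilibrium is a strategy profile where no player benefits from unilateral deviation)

Nash equilibrium: (B, Y), (B, Z), (C, X)

Work:
Best responses:
  P1 vs X: payoffs [3, 2, 3] → best response A/C (payoff 3)
  P1 vs Y: payoffs [2, 3, 2] → best response B (payoff 3)
  P1 vs Z: payoffs [0, 2, 1] → best response B (payoff 2)
  P2 vs A: payoffs [1, 3, 0] → best response Y (payoff 3)
  P2 vs B: payoffs [1, 3, 3] → best response Y/Z (payoff 3)
  P2 vs C: payoffs [4, 1, 0] → best response X (payoff 4)
Mutual best responses: (B,Y), (B,Z), (C,X) → Nash equilibria.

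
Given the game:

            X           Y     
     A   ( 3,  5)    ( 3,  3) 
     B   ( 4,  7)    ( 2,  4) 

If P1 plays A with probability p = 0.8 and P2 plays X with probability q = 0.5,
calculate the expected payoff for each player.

E[P1] = 3.0, E[P2] = 4.3

Work:
E[P1] = p·q·π₁(A,X) + p·(1-q)·π₁(A,Y) + (1-p)·q·π₁(B,X) + (1-p)·(1-q)·π₁(B,Y)
= 0.8·0.5·3 + 0.8·0.5·3 + 0.2·0.5·4 + 0.2·0.5·2
= 3.0

E[P2] = 4.3 (similar calculation)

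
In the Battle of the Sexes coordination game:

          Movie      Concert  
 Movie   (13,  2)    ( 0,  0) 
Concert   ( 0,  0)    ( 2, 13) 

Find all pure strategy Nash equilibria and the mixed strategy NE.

Pure NE: (Movie, Movie) and (Concert, Concert); Mixed NE: p = 0.8667, q = 0.1333

Work:
Check pure NE:
(Movie, Movie): (13, 2) - no unilateral deviation beneficial
(Concert, Concert): (2, 13) - no unilateral deviation beneficial
Mixed NE: P1 plays Movie with p = 0.8667, P2 plays Movie with q = 0.1333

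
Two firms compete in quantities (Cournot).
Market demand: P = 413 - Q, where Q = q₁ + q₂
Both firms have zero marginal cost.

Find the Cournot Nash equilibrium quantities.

q₁* = q₂* = 137.67; P* = 137.67

Work:
Profit: π_i = P·q_i = (a - q_i - q_j)·q_i
FOC: ∂π_i/∂q_i = a - 2q_i - q_j = 0
Reaction function: q_i = (413 - q_j)/2
Symmetry: q* = 413/3 = 137.67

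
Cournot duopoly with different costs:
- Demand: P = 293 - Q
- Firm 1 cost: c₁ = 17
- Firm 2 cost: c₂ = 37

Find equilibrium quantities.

q₁* = 98.67, q₂* = 78.67

Work:
Reaction: q₁ = (293 - 17 - q₂)/2
Reaction: q₂ = (293 - 37 - q₁)/2
Solve simultaneously:
q₁* = (293 - 2×17 + 37)/3 = 98.67
q₂* = (293 - 2×37 + 17)/3 = 78.67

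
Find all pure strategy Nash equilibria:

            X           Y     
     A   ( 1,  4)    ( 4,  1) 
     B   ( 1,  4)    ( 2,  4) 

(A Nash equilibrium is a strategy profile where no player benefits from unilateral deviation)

Nash equilibrium: (A, X), (B, X)

Work:
Best responses:
  P1 vs X: payoffs [1, 1] → best response A/B (payoff 1)
  P1 vs Y: payoffs [4, 2] → best response A (payoff 4)
  P2 vs A: payoffs [4, 1] → best response X (payoff 4)
  P2 vs B: payoffs [4, 4] → best response X/Y (payoff 4)
Mutual best responses: (A,X), (B,X) → Nash equilibria.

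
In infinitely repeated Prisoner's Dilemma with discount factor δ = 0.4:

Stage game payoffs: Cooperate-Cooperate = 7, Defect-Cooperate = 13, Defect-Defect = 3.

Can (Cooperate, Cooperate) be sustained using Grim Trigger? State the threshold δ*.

δ* = 0.6; since δ = 0.4 < 0.6, cooperation cannot be sustained

Work:
For Grim Trigger:
Cooperate forever: 7/(1-δ)
Defect then punished: 13 + 3·δ/(1-δ)
Need: 7/(1-δ) ≥ 13 + 3·δ/(1-δ)
Solving: δ ≥ (T-R)/(T-P) = (13-7)/(13-3) = 0.6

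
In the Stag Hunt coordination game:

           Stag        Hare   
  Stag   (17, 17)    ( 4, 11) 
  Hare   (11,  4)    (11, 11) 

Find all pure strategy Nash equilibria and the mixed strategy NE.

Pure NE: (Stag, Stag) and (Hare, Hare); Mixed NE: p = 0.5385, q = 0.5385

Work:
Check pure NE:
(Stag, Stag): (17, 17) - no unilateral deviation beneficial
(Hare, Hare): (11, 11) - no unilateral deviation beneficial
Mixed NE: P1 plays Stag with p = 0.5385, P2 plays Stag with q = 0.5385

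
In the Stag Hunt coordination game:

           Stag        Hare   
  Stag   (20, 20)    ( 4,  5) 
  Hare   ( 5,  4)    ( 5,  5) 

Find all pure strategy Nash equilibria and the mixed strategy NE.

Pure NE: (Stag, Stag) and (Hare, Hare); Mixed NE: p = 0.0625, q = 0.0625

Work:
Check pure NE:
(Stag, Stag): (20, 20) - no unilateral deviation beneficial
(Hare, Hare): (5, 5) - no unilateral deviation beneficial
Mixed NE: P1 plays Stag with p = 0.0625, P2 plays Stag with q = 0.0625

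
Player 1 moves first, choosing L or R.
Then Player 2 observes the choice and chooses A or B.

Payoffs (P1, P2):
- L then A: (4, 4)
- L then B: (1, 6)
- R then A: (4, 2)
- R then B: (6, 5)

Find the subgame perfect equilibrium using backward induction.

P1 plays R, P2 plays B after L and B after R; Payoff (6, 5)

Work:
Backward induction:
After L: P2 chooses B → P1 gets 1
After R: P2 chooses B → P1 gets 6
P1 chooses R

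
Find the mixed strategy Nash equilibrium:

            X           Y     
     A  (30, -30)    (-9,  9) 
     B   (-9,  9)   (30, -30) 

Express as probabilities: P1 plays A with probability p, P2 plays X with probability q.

p = 0.5, q = 0.5

Work:
Find probabilities that make opponent indifferent:
P2 chooses q to make P1 indifferent between A and B
P1 chooses p to make P2 indifferent between X and Y
Mixed NE: P1 plays (A: 0.5, B: 0.5), P2 plays (X: 0.5, Y: 0.5)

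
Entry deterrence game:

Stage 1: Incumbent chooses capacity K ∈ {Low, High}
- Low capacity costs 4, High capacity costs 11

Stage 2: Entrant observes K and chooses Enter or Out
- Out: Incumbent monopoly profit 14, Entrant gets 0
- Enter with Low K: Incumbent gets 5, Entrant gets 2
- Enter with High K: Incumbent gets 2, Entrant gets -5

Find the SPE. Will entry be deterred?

SPE: (High, Enter|Low, Out|High); Entry deterred. Incumbent net profit = 3

Work:
After Low K: Entrant enters (2 > 0)
After High K: Entrant stays out (-5 < 0)
Incumbent: Low → 5−4=1, High → 14−11=3
Incumbent chooses High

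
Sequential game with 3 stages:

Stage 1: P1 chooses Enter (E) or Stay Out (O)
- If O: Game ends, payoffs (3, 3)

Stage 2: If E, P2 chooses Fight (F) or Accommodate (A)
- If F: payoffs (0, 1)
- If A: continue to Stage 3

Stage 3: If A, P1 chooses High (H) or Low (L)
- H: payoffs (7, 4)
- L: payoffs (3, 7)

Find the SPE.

SPE: (E, A, H); Outcome (7, 4)

Work:
Stage 3: P1 chooses H (7 vs 3)
Stage 2: P2: F->1, A->4 (anticipating H). Choose A
Stage 1: P1: O->3, E->7 (anticipating A, H). Choose E
SPE path: E -> A -> H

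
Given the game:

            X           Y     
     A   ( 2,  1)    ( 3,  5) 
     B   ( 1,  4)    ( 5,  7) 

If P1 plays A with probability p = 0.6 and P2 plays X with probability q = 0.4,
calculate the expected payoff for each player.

E[P1] = 2.92, E[P2] = 4.36

Work:
E[P1] = p·q·π₁(A,X) + p·(1-q)·π₁(A,Y) + (1-p)·q·π₁(B,X) + (1-p)·(1-q)·π₁(B,Y)
= 0.6·0.4·2 + 0.6·0.6·3 + 0.4·0.4·1 + 0.4·0.6·5
= 2.92

E[P2] = 4.36 (similar calculation)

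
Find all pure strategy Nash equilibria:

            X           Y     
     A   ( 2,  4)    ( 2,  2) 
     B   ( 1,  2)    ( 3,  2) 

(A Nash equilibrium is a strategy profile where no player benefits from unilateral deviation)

Nash equilibrium: (A, X), (B, Y)

Work:
Best responses:
  P1 vs X: payoffs [2, 1] → best response A (payoff 2)
  P1 vs Y: payoffs [2, 3] → best response B (payoff 3)
  P2 vs A: payoffs [4, 2] → best response X (payoff 4)
  P2 vs B: payoffs [2, 2] → best response X/Y (payoff 2)
Mutual best responses: (A,X), (B,Y) → Nash equilibria.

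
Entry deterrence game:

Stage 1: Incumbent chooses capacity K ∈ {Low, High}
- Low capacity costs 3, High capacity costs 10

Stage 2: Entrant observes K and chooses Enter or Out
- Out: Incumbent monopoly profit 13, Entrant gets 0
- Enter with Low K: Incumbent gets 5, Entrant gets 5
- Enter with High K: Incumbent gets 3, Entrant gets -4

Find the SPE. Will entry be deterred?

SPE: (High, Enter|Low, Out|High); Entry deterred. Incumbent net profit = 3

Work:
After Low K: Entrant enters (5 > 0)
After High K: Entrant stays out (-4 < 0)
Incumbent: Low → 5−3=2, High → 13−10=3
Incumbent chooses High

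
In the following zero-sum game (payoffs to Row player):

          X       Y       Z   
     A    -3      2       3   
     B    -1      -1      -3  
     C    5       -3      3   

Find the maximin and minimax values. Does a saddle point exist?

Maximin = -3, Minimax = 2, Saddle: False

Work:
Row minimums: [-3, -3, -3] → maximin = -3
Column maximums: [5, 2, 3] → minimax = 2
No saddle point (maximin ≠ minimax). Mixed strategy needed.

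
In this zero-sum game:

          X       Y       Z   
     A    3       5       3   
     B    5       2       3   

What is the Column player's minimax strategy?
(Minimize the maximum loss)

Column should play Z, value = 3

Work:
Column player minimizes Row's maximum payoff:
Column X: max payoff to Row = 5
Column Y: max payoff to Row = 5
Column Z: max payoff to Row = 3
Minimum is 3, achieved by column Z.
Minimax strategy: Z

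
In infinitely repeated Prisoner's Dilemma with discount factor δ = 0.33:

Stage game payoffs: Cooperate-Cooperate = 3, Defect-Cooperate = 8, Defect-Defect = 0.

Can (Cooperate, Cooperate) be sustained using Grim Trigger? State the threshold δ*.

δ* = 0.625; since δ = 0.33 < 0.625, cooperation cannot be sustained

Work:
For Grim Trigger:
Cooperate forever: 3/(1-δ)
Defect then punished: 8 + 0·δ/(1-δ)
Need: 3/(1-δ) ≥ 8 + 0·δ/(1-δ)
Solving: δ ≥ (T-R)/(T-P) = (8-3)/(8-0) = 0.625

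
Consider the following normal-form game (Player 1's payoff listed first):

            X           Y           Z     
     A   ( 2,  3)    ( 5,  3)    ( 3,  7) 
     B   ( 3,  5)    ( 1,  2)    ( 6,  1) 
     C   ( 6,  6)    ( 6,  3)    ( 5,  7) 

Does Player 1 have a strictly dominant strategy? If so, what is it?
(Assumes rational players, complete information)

No strictly dominant strategy exists for Player 1

Work:
A strategy strictly dominates another if it gives a strictly higher payoff against every opponent action. Compare each pair of P1's strategies column-by-column:
  A vs B: [2 vs 3, 5 vs 1, 3 vs 6] → A does not strictly dominate B (column X: 2 ≤ 3)
  A vs C: [2 vs 6, 5 vs 6, 3 vs 5] → A does not strictly dominate C (column X: 2 ≤ 6)
  B vs A: [3 vs 2, 1 vs 5, 6 vs 3] → B does not strictly dominate A (column Y: 1 ≤ 5)
  B vs C: [3 vs 6, 1 vs 6, 6 vs 5] → B does not strictly dominate C (column X: 3 ≤ 6)
  C vs A: [6 vs 2, 6 vs 5, 5 vs 3] → C strictly dominates A
  C vs B: [6 vs 3, 6 vs 1, 5 vs 6] → C does not strictly dominate B (column Z: 5 ≤ 6)
No single strategy strictly dominates all others → no strictly dominant strategy.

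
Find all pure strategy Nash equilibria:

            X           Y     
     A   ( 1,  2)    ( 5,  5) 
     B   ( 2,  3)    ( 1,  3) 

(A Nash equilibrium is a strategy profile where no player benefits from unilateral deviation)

Nash equilibrium: (A, Y), (B, X)

Work:
Best responses:
  P1 vs X: payoffs [1, 2] → best response B (payoff 2)
  P1 vs Y: payoffs [5, 1] → best response A (payoff 5)
  P2 vs A: payoffs [2, 5] → best response Y (payoff 5)
  P2 vs B: payoffs [3, 3] → best response X/Y (payoff 3)
Mutual best responses: (A,Y), (B,X) → Nash equilibria.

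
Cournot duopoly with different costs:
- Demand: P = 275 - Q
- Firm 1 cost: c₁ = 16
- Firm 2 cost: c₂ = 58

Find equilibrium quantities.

q₁* = 100.33, q₂* = 58.33

Work:
Reaction: q₁ = (275 - 16 - q₂)/2
Reaction: q₂ = (275 - 58 - q₁)/2
Solve simultaneously:
q₁* = (275 - 2×16 + 58)/3 = 100.33
q₂* = (275 - 2×58 + 16)/3 = 58.33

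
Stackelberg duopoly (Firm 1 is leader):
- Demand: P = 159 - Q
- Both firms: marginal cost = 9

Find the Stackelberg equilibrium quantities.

q₁* (leader) = 75.0, q₂* (follower) = 37.5

Work:
Follower's reaction: q₂ = (a - c - q₁)/2
Leader substitutes: π₁ = q₁·(a - q₁ - (a-c-q₁)/2 - c)
FOC: q₁* = (159 - 9)/2 = 75.00
Then: q₂* = (159 - 9 - 75.0)/2 = 37.50
Leader has first-mover advantage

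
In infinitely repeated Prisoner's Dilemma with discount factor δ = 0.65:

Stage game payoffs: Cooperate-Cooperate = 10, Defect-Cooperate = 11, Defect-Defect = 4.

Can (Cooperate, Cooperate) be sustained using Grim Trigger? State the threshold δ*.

δ* = 0.1429; since δ = 0.65 ≥ 0.1429, cooperation can be sustained

Work:
For Grim Trigger:
Cooperate forever: 10/(1-δ)
Defect then punished: 11 + 4·δ/(1-δ)
Need: 10/(1-δ) ≥ 11 + 4·δ/(1-δ)
Solving: δ ≥ (T-R)/(T-P) = (11-10)/(11-4) = 0.1429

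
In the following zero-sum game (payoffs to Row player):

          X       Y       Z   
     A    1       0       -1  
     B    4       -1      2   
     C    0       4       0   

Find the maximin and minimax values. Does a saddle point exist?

Maximin = 0, Minimax = 2, Saddle: False

Work:
Row minimums: [-1, -1, 0] → maximin = 0
Column maximums: [4, 4, 2] → minimax = 2
No saddle point (maximin ≠ minimax). Mixed strategy needed.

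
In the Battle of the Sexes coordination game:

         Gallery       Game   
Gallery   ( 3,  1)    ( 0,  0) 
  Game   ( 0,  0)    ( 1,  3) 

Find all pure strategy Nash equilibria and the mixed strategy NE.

Pure NE: (Gallery, Gallery) and (Game, Game); Mixed NE: p = 0.75, q = 0.25

Work:
Check pure NE:
(Gallery, Gallery): (3, 1) - no unilateral deviation beneficial
(Game, Game): (1, 3) - no unilateral deviation beneficial
Mixed NE: P1 plays Gallery with p = 0.75, P2 plays Gallery with q = 0.25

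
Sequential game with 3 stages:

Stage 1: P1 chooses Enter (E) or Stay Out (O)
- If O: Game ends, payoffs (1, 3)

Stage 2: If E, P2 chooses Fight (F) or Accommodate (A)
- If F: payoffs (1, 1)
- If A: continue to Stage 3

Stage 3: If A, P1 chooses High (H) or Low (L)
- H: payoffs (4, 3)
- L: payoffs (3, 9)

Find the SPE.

SPE: (E, A, H); Outcome (4, 3)

Work:
Stage 3: P1 chooses H (4 vs 3)
Stage 2: P2: F->1, A->3 (anticipating H). Choose A
Stage 1: P1: O->1, E->4 (anticipating A, H). Choose E
SPE path: E -> A -> H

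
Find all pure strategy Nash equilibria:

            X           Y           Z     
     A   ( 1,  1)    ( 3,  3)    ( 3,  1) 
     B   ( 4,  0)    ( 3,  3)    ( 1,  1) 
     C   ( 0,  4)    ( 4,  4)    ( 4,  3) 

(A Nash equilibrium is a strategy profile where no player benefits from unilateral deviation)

Nash equilibrium: (C, Y)

Work:
Best responses:
  P1 vs X: payoffs [1, 4, 0] → best response B (payoff 4)
  P1 vs Y: payoffs [3, 3, 4] → best response C (payoff 4)
  P1 vs Z: payoffs [3, 1, 4] → best response C (payoff 4)
  P2 vs A: payoffs [1, 3, 1] → best response Y (payoff 3)
  P2 vs B: payoffs [0, 3, 1] → best response Y (payoff 3)
  P2 vs C: payoffs [4, 4, 3] → best response X/Y (payoff 4)
Mutual best responses: (C,Y) → Nash equilibria.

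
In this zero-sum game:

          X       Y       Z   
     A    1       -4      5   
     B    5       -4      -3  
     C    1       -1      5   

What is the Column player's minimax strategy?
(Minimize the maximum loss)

Column should play Y, value = -1

Work:
Column player minimizes Row's maximum payoff:
Column X: max payoff to Row = 5
Column Y: max payoff to Row = -1
Column Z: max payoff to Row = 5
Minimum is -1, achieved by column Y.
Minimax strategy: Y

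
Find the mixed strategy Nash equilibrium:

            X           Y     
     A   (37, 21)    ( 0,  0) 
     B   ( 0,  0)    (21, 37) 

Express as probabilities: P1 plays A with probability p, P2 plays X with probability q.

p = 0.6379, q = 0.3621

Work:
Find probabilities that make opponent indifferent:
P2 chooses q to make P1 indifferent between A and B
P1 chooses p to make P2 indifferent between X and Y
Mixed NE: P1 plays (A: 0.6379, B: 0.3621), P2 plays (X: 0.3621, Y: 0.6379)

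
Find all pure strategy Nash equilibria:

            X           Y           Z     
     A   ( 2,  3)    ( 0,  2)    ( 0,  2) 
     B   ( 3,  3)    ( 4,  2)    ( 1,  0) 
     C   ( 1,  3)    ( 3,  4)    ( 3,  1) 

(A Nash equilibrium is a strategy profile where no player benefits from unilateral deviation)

Nash equilibrium: (B, X)

Work:
Best responses:
  P1 vs X: payoffs [2, 3, 1] → best response B (payoff 3)
  P1 vs Y: payoffs [0, 4, 3] → best response B (payoff 4)
  P1 vs Z: payoffs [0, 1, 3] → best response C (payoff 3)
  P2 vs A: payoffs [3, 2, 2] → best response X (payoff 3)
  P2 vs B: payoffs [3, 2, 0] → best response X (payoff 3)
  P2 vs C: payoffs [3, 4, 1] → best response Y (payoff 4)
Mutual best responses: (B,X) → Nash equilibria.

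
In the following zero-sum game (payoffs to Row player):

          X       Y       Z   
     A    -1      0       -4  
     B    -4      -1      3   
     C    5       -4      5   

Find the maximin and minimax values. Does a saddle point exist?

Maximin = -4, Minimax = 0, Saddle: False

Work:
Row minimums: [-4, -4, -4] → maximin = -4
Column maximums: [5, 0, 5] → minimax = 0
No saddle point (maximin ≠ minimax). Mixed strategy needed.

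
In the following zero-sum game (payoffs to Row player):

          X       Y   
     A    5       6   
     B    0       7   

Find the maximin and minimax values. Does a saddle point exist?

Maximin = 5, Minimax = 5, Saddle: True

Work:
Row minimums: [5, 0] → maximin = 5
Column maximums: [5, 7] → minimax = 5
Saddle point exists! Game value = 5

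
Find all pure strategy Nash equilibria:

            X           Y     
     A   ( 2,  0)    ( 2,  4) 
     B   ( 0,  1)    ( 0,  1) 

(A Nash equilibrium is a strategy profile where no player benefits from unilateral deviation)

Nash equilibrium: (A, Y)

Work:
Best responses:
  P1 vs X: payoffs [2, 0] → best response A (payoff 2)
  P1 vs Y: payoffs [2, 0] → best response A (payoff 2)
  P2 vs A: payoffs [0, 4] → best response Y (payoff 4)
  P2 vs B: payoffs [1, 1] → best response X/Y (payoff 1)
Mutual best responses: (A,Y) → Nash equilibria.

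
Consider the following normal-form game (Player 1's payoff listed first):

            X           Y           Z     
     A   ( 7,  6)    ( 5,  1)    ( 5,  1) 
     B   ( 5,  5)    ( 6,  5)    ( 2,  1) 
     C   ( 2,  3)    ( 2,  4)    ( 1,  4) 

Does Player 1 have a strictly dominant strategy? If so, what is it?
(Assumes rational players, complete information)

No strictly dominant strategy exists for Player 1

Work:
A strategy strictly dominates another if it gives a strictly higher payoff against every opponent action. Compare each pair of P1's strategies column-by-column:
  A vs B: [7 vs 5, 5 vs 6, 5 vs 2] → A does not strictly dominate B (column Y: 5 ≤ 6)
  A vs C: [7 vs 2, 5 vs 2, 5 vs 1] → A strictly dominates C
  B vs A: [5 vs 7, 6 vs 5, 2 vs 5] → B does not strictly dominate A (column X: 5 ≤ 7)
  B vs C: [5 vs 2, 6 vs 2, 2 vs 1] → B strictly dominates C
  C vs A: [2 vs 7, 2 vs 5, 1 vs 5] → C does not strictly dominate A (column X: 2 ≤ 7)
  C vs B: [2 vs 5, 2 vs 6, 1 vs 2] → C does not strictly dominate B (column X: 2 ≤ 5)
No single strategy strictly dominates all others → no strictly dominant strategy.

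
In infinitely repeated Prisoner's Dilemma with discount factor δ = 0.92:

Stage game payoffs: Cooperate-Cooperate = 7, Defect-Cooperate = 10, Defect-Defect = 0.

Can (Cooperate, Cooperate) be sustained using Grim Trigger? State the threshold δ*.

δ* = 0.3; since δ = 0.92 ≥ 0.3, cooperation can be sustained

Work:
For Grim Trigger:
Cooperate forever: 7/(1-δ)
Defect then punished: 10 + 0·δ/(1-δ)
Need: 7/(1-δ) ≥ 10 + 0·δ/(1-δ)
Solving: δ ≥ (T-R)/(T-P) = (10-7)/(10-0) = 0.3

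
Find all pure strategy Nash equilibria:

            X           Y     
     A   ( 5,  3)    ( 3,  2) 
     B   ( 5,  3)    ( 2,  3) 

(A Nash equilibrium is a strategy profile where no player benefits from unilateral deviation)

Nash equilibrium: (A, X), (B, X)

Work:
Best responses:
  P1 vs X: payoffs [5, 5] → best response A/B (payoff 5)
  P1 vs Y: payoffs [3, 2] → best response A (payoff 3)
  P2 vs A: payoffs [3, 2] → best response X (payoff 3)
  P2 vs B: payoffs [3, 3] → best response X/Y (payoff 3)
Mutual best responses: (A,X), (B,X) → Nash equilibria.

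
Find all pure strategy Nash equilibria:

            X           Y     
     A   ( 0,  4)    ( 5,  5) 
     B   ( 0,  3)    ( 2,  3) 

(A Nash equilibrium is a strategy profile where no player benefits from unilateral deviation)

Nash equilibrium: (A, Y), (B, X)

Work:
Best responses:
  P1 vs X: payoffs [0, 0] → best response A/B (payoff 0)
  P1 vs Y: payoffs [5, 2] → best response A (payoff 5)
  P2 vs A: payoffs [4, 5] → best response Y (payoff 5)
  P2 vs B: payoffs [3, 3] → best response X/Y (payoff 3)
Mutual best responses: (A,Y), (B,X) → Nash equilibria.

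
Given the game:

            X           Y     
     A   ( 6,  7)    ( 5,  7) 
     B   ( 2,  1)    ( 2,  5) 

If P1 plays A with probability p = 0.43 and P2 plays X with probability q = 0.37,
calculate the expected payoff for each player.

E[P1] = 3.4491, E[P2] = 5.0164

Work:
E[P1] = p·q·π₁(A,X) + p·(1-q)·π₁(A,Y) + (1-p)·q·π₁(B,X) + (1-p)·(1-q)·π₁(B,Y)
= 0.43·0.37·6 + 0.43·0.63·5 + 0.57·0.37·2 + 0.57·0.63·2
= 3.4491

E[P2] = 5.0164 (similar calculation)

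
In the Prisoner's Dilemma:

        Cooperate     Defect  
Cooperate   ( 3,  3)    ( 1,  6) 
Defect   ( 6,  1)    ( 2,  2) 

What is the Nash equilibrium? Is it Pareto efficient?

(Defect, Defect) is NE; not Pareto efficient

Work:
Defect dominates Cooperate for both players:
If P2 cooperates: Defect (6) > Cooperate (3)
If P2 defects: Defect (2) > Cooperate (1)
NE: (Defect, Defect) with payoff (2, 2)
But (Cooperate, Cooperate) = (3, 3) Pareto dominates (2, 2)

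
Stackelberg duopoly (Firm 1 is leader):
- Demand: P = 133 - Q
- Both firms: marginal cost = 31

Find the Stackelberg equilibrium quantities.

q₁* (leader) = 51.0, q₂* (follower) = 25.5

Work:
Follower's reaction: q₂ = (a - c - q₁)/2
Leader substitutes: π₁ = q₁·(a - q₁ - (a-c-q₁)/2 - c)
FOC: q₁* = (133 - 31)/2 = 51.00
Then: q₂* = (133 - 31 - 51.0)/2 = 25.50
Leader has first-mover advantage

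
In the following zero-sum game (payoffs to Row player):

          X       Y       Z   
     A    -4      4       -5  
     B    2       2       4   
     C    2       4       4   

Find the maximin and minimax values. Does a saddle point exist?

Maximin = 2, Minimax = 2, Saddle: True

Work:
Row minimums: [-5, 2, 2] → maximin = 2
Column maximums: [2, 4, 4] → minimax = 2
Saddle point exists! Game value = 2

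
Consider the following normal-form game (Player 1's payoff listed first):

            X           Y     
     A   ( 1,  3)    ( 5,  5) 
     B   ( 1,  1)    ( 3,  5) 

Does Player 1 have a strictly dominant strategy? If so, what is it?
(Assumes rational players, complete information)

No strictly dominant strategy exists for Player 1

Work:
A strategy strictly dominates another if it gives a strictly higher payoff against every opponent action. Compare each pair of P1's strategies column-by-column:
  A vs B: [1 vs 1, 5 vs 3] → A does not strictly dominate B (column X: 1 ≤ 1)
  B vs A: [1 vs 1, 3 vs 5] → B does not strictly dominate A (column X: 1 ≤ 1)
No single strategy strictly dominates all others → no strictly dominant strategy.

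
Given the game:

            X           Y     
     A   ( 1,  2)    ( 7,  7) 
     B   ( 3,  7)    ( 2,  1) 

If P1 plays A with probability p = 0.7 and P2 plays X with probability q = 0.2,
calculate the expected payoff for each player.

E[P1] = 4.72, E[P2] = 4.86

Work:
E[P1] = p·q·π₁(A,X) + p·(1-q)·π₁(A,Y) + (1-p)·q·π₁(B,X) + (1-p)·(1-q)·π₁(B,Y)
= 0.7·0.2·1 + 0.7·0.8·7 + 0.3·0.2·3 + 0.3·0.8·2
= 4.72

E[P2] = 4.86 (similar calculation)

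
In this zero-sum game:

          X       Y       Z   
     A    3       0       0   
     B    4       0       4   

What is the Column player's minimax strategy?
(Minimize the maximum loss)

Column should play Y, value = 0

Work:
Column player minimizes Row's maximum payoff:
Column X: max payoff to Row = 4
Column Y: max payoff to Row = 0
Column Z: max payoff to Row = 4
Minimum is 0, achieved by column Y.
Minimax strategy: Y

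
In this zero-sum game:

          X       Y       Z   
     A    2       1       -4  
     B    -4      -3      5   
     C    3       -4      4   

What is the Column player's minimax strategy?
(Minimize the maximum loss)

Column should play Y, value = 1

Work:
Column player minimizes Row's maximum payoff:
Column X: max payoff to Row = 3
Column Y: max payoff to Row = 1
Column Z: max payoff to Row = 5
Minimum is 1, achieved by column Y.
Minimax strategy: Y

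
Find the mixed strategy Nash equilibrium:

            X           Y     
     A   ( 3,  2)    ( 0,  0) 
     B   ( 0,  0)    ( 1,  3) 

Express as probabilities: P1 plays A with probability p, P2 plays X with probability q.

p = 0.6, q = 0.25

Work:
Find probabilities that make opponent indifferent:
P2 chooses q to make P1 indifferent between A and B
P1 chooses p to make P2 indifferent between X and Y
Mixed NE: P1 plays (A: 0.6, B: 0.4), P2 plays (X: 0.25, Y: 0.75)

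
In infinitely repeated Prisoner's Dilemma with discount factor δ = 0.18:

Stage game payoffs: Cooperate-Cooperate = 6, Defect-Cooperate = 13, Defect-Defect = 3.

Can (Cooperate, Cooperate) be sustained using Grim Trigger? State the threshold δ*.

δ* = 0.7; since δ = 0.18 < 0.7, cooperation cannot be sustained

Work:
For Grim Trigger:
Cooperate forever: 6/(1-δ)
Defect then punished: 13 + 3·δ/(1-δ)
Need: 6/(1-δ) ≥ 13 + 3·δ/(1-δ)
Solving: δ ≥ (T-R)/(T-P) = (13-6)/(13-3) = 0.7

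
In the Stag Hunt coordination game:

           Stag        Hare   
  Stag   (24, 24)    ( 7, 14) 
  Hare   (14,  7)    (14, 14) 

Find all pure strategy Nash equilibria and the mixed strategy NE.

Pure NE: (Stag, Stag) and (Hare, Hare); Mixed NE: p = 0.4118, q = 0.4118

Work:
Check pure NE:
(Stag, Stag): (24, 24) - no unilateral deviation beneficial
(Hare, Hare): (14, 14) - no unilateral deviation beneficial
Mixed NE: P1 plays Stag with p = 0.4118, P2 plays Stag with q = 0.4118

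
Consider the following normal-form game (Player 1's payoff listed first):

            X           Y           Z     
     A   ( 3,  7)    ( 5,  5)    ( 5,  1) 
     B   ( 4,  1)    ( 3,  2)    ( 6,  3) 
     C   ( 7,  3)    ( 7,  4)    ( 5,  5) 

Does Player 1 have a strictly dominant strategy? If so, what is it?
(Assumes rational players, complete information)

No strictly dominant strategy exists for Player 1

Work:
A strategy strictly dominates another if it gives a strictly higher payoff against every opponent action. Compare each pair of P1's strategies column-by-column:
  A vs B: [3 vs 4, 5 vs 3, 5 vs 6] → A does not strictly dominate B (column X: 3 ≤ 4)
  A vs C: [3 vs 7, 5 vs 7, 5 vs 5] → A does not strictly dominate C (column X: 3 ≤ 7)
  B vs A: [4 vs 3, 3 vs 5, 6 vs 5] → B does not strictly dominate A (column Y: 3 ≤ 5)
  B vs C: [4 vs 7, 3 vs 7, 6 vs 5] → B does not strictly dominate C (column X: 4 ≤ 7)
  C vs A: [7 vs 3, 7 vs 5, 5 vs 5] → C does not strictly dominate A (column Z: 5 ≤ 5)
  C vs B: [7 vs 4, 7 vs 3, 5 vs 6] → C does not strictly dominate B (column Z: 5 ≤ 6)
No single strategy strictly dominates all others → no strictly dominant strategy.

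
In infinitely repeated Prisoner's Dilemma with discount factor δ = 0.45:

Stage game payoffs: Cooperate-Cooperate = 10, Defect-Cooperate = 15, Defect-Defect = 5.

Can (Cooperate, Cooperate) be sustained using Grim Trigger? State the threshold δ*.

δ* = 0.5; since δ = 0.45 < 0.5, cooperation cannot be sustained

Work:
For Grim Trigger:
Cooperate forever: 10/(1-δ)
Defect then punished: 15 + 5·δ/(1-δ)
Need: 10/(1-δ) ≥ 15 + 5·δ/(1-δ)
Solving: δ ≥ (T-R)/(T-P) = (15-10)/(15-5) = 0.5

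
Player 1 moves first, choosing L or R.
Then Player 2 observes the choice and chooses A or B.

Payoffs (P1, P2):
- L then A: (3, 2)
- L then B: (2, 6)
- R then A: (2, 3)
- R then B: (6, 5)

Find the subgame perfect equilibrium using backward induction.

P1 plays R, P2 plays B after L and B after R; Payoff (6, 5)

Work:
Backward induction:
After L: P2 chooses B → P1 gets 2
After R: P2 chooses B → P1 gets 6
P1 chooses R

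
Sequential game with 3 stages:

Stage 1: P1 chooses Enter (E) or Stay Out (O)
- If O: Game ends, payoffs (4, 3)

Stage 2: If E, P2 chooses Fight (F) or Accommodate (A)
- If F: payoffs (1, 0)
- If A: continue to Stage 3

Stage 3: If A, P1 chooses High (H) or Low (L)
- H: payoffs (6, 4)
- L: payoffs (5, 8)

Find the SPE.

SPE: (E, A, H); Outcome (6, 4)

Work:
Stage 3: P1 chooses H (6 vs 5)
Stage 2: P2: F->0, A->4 (anticipating H). Choose A
Stage 1: P1: O->4, E->6 (anticipating A, H). Choose E
SPE path: E -> A -> H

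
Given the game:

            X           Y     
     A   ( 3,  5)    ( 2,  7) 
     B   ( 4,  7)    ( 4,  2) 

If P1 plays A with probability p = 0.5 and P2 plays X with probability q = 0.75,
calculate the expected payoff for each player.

E[P1] = 3.375, E[P2] = 5.625

Work:
E[P1] = p·q·π₁(A,X) + p·(1-q)·π₁(A,Y) + (1-p)·q·π₁(B,X) + (1-p)·(1-q)·π₁(B,Y)
= 0.5·0.75·3 + 0.5·0.25·2 + 0.5·0.75·4 + 0.5·0.25·4
= 3.375

E[P2] = 5.625 (similar calculation)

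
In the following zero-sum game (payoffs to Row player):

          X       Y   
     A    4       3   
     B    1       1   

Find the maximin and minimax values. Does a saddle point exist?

Maximin = 3, Minimax = 3, Saddle: True

Work:
Row minimums: [3, 1] → maximin = 3
Column maximums: [4, 3] → minimax = 3
Saddle point exists! Game value = 3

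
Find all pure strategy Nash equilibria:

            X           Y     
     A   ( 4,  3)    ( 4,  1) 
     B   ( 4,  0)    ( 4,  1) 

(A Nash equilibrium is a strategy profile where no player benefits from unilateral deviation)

Nash equilibrium: (A, X), (B, Y)

Work:
Best responses:
  P1 vs X: payoffs [4, 4] → best response A/B (payoff 4)
  P1 vs Y: payoffs [4, 4] → best response A/B (payoff 4)
  P2 vs A: payoffs [3, 1] → best response X (payoff 3)
  P2 vs B: payoffs [0, 1] → best response Y (payoff 1)
Mutual best responses: (A,X), (B,Y) → Nash equilibria.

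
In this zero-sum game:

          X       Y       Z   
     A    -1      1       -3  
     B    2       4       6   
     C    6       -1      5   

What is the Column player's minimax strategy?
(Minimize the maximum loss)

Column should play Y, value = 4

Work:
Column player minimizes Row's maximum payoff:
Column X: max payoff to Row = 6
Column Y: max payoff to Row = 4
Column Z: max payoff to Row = 6
Minimum is 4, achieved by column Y.
Minimax strategy: Y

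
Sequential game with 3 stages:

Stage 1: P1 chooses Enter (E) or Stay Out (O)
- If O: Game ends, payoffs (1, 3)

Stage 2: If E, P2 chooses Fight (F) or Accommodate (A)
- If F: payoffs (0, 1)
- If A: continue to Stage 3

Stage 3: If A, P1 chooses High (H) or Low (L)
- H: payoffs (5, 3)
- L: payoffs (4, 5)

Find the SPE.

SPE: (E, A, H); Outcome (5, 3)

Work:
Stage 3: P1 chooses H (5 vs 4)
Stage 2: P2: F->1, A->3 (anticipating H). Choose A
Stage 1: P1: O->1, E->5 (anticipating A, H). Choose E
SPE path: E -> A -> H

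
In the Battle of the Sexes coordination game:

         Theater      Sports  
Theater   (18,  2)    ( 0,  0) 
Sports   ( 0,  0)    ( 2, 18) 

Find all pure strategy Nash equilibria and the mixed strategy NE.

Pure NE: (Theater, Theater) and (Sports, Sports); Mixed NE: p = 0.9, q = 0.1

Work:
Check pure NE:
(Theater, Theater): (18, 2) - no unilateral deviation beneficial
(Sports, Sports): (2, 18) - no unilateral deviation beneficial
Mixed NE: P1 plays Theater with p = 0.9, P2 plays Theater with q = 0.1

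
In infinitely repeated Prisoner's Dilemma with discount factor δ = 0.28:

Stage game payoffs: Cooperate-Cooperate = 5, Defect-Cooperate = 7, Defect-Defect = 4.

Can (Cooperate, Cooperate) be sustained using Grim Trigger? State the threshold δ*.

δ* = 0.6667; since δ = 0.28 < 0.6667, cooperation cannot be sustained

Work:
For Grim Trigger:
Cooperate forever: 5/(1-δ)
Defect then punished: 7 + 4·δ/(1-δ)
Need: 5/(1-δ) ≥ 7 + 4·δ/(1-δ)
Solving: δ ≥ (T-R)/(T-P) = (7-5)/(7-4) = 0.6667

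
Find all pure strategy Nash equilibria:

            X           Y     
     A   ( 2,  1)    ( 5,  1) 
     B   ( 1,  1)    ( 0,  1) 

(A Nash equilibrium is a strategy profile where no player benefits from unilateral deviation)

Nash equilibrium: (A, X), (A, Y)

Work:
Best responses:
  P1 vs X: payoffs [2, 1] → best response A (payoff 2)
  P1 vs Y: payoffs [5, 0] → best response A (payoff 5)
  P2 vs A: payoffs [1, 1] → best response X/Y (payoff 1)
  P2 vs B: payoffs [1, 1] → best response X/Y (payoff 1)
Mutual best responses: (A,X), (A,Y) → Nash equilibria.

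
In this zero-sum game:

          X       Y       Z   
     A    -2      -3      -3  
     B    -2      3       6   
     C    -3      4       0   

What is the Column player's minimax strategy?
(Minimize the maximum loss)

Column should play X, value = -2

Work:
Column player minimizes Row's maximum payoff:
Column X: max payoff to Row = -2
Column Y: max payoff to Row = 4
Column Z: max payoff to Row = 6
Minimum is -2, achieved by column X.
Minimax strategy: X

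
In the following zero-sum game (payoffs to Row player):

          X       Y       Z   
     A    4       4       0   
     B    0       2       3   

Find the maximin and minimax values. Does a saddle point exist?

Maximin = 0, Minimax = 3, Saddle: False

Work:
Row minimums: [0, 0] → maximin = 0
Column maximums: [4, 4, 3] → minimax = 3
No saddle point (maximin ≠ minimax). Mixed strategy needed.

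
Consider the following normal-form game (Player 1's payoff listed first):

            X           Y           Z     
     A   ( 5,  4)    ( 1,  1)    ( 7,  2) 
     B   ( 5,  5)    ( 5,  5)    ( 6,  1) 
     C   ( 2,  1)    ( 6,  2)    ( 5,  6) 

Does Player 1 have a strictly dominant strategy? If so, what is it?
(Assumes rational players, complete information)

No strictly dominant strategy exists for Player 1

Work:
A strategy strictly dominates another if it gives a strictly higher payoff against every opponent action. Compare each pair of P1's strategies column-by-column:
  A vs B: [5 vs 5, 1 vs 5, 7 vs 6] → A does not strictly dominate B (column X: 5 ≤ 5)
  A vs C: [5 vs 2, 1 vs 6, 7 vs 5] → A does not strictly dominate C (column Y: 1 ≤ 6)
  B vs A: [5 vs 5, 5 vs 1, 6 vs 7] → B does not strictly dominate A (column X: 5 ≤ 5)
  B vs C: [5 vs 2, 5 vs 6, 6 vs 5] → B does not strictly dominate C (column Y: 5 ≤ 6)
  C vs A: [2 vs 5, 6 vs 1, 5 vs 7] → C does not strictly dominate A (column X: 2 ≤ 5)
  C vs B: [2 vs 5, 6 vs 5, 5 vs 6] → C does not strictly dominate B (column X: 2 ≤ 5)
No single strategy strictly dominates all others → no strictly dominant strategy.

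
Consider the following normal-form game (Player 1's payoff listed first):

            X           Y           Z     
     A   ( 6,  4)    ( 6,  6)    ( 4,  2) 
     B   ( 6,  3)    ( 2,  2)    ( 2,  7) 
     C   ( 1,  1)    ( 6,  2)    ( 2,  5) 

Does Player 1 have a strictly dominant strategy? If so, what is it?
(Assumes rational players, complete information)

No strictly dominant strategy exists for Player 1

Work:
A strategy strictly dominates another if it gives a strictly higher payoff against every opponent action. Compare each pair of P1's strategies column-by-column:
  A vs B: [6 vs 6, 6 vs 2, 4 vs 2] → A does not strictly dominate B (column X: 6 ≤ 6)
  A vs C: [6 vs 1, 6 vs 6, 4 vs 2] → A does not strictly dominate C (column Y: 6 ≤ 6)
  B vs A: [6 vs 6, 2 vs 6, 2 vs 4] → B does not strictly dominate A (column X: 6 ≤ 6)
  B vs C: [6 vs 1, 2 vs 6, 2 vs 2] → B does not strictly dominate C (column Y: 2 ≤ 6)
  C vs A: [1 vs 6, 6 vs 6, 2 vs 4] → C does not strictly dominate A (column X: 1 ≤ 6)
  C vs B: [1 vs 6, 6 vs 2, 2 vs 2] → C does not strictly dominate B (column X: 1 ≤ 6)
No single strategy strictly dominates all others → no strictly dominant strategy.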